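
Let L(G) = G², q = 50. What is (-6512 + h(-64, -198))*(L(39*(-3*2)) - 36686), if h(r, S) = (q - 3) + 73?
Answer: -115503440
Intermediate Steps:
h(r, S) = 120 (h(r, S) = (50 - 3) + 73 = 47 + 73 = 120)
(-6512 + h(-64, -198))*(L(39*(-3*2)) - 36686) = (-6512 + 120)*((39*(-3*2))² - 36686) = -6392*((39*(-6))² - 36686) = -6392*((-234)² - 36686) = -6392*(54756 - 36686) = -6392*18070 = -115503440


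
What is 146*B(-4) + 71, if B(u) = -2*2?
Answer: -513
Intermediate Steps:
B(u) = -4
146*B(-4) + 71 = 146*(-4) + 71 = -584 + 71 = -513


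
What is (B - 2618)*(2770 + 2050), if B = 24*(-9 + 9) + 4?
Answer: -12599480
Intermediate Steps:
B = 4 (B = 24*0 + 4 = 0 + 4 = 4)
(B - 2618)*(2770 + 2050) = (4 - 2618)*(2770 + 2050) = -2614*4820 = -12599480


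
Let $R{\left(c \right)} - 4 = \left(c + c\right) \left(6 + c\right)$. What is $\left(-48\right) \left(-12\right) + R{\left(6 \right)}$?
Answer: $724$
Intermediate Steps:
$R{\left(c \right)} = 4 + 2 c \left(6 + c\right)$ ($R{\left(c \right)} = 4 + \left(c + c\right) \left(6 + c\right) = 4 + 2 c \left(6 + c\right)$)
$\left(-48\right) \left(-12\right) + R{\left(6 \right)} = \left(-48\right) \left(-12\right) + \left(4 + 2 \cdot 6^{2} + 12 \cdot 6\right) = 576 + \left(4 + 2 \cdot 36 + 72\right) = 576 + \left(4 + 72 + 72\right) = 576 + 148 = 724$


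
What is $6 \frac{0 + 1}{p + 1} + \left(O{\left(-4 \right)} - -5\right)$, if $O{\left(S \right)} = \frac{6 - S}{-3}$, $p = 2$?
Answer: $\frac{11}{3} \approx 3.6667$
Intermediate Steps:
$O{\left(S \right)} = -2 + \frac{S}{3}$ ($O{\left(S \right)} = \left(6 - S\right) \left(- \frac{1}{3}\right) = -2 + \frac{S}{3}$)
$6 \frac{0 + 1}{p + 1} + \left(O{\left(-4 \right)} - -5\right) = 6 \frac{0 + 1}{2 + 1} + \left(\left(-2 + \frac{1}{3} \left(-4\right)\right) - -5\right) = 6 \cdot 1 \cdot \frac{1}{3} + \left(\left(-2 - \frac{4}{3}\right) + 5\right) = 6 \cdot 1 \cdot \frac{1}{3} + \left(- \frac{10}{3} + 5\right) = 6 \cdot \frac{1}{3} + \frac{5}{3} = 2 + \frac{5}{3} = \frac{11}{3}$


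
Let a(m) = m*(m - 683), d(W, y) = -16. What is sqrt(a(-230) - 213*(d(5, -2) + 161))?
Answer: sqrt(179105) ≈ 423.21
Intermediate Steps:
a(m) = m*(-683 + m)
sqrt(a(-230) - 213*(d(5, -2) + 161)) = sqrt(-230*(-683 - 230) - 213*(-16 + 161)) = sqrt(-230*(-913) - 213*145) = sqrt(209990 - 30885) = sqrt(179105)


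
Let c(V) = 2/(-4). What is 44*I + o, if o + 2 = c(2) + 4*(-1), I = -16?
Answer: -1421/2 ≈ -710.50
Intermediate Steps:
c(V) = -1/2 (c(V) = 2*(-1/4) = -1/2)
o = -13/2 (o = -2 + (-1/2 + 4*(-1)) = -2 + (-1/2 - 4) = -2 - 9/2 = -13/2 ≈ -6.5000)
44*I + o = 44*(-16) - 13/2 = -704 - 13/2 = -1421/2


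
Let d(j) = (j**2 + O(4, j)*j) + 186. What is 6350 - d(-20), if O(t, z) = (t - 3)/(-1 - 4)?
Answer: 5760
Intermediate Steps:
O(t, z) = 3/5 - t/5 (O(t, z) = (-3 + t)/(-5) = (-3 + t)*(-1/5) = 3/5 - t/5)
d(j) = 186 + j**2 - j/5 (d(j) = (j**2 + (3/5 - 1/5*4)*j) + 186 = (j**2 + (3/5 - 4/5)*j) + 186 = (j**2 - j/5) + 186 = 186 + j**2 - j/5)
6350 - d(-20) = 6350 - (186 + (-20)**2 - 1/5*(-20)) = 6350 - (186 + 400 + 4) = 6350 - 1*590 = 6350 - 590 = 5760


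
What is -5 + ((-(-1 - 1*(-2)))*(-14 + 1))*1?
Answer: 8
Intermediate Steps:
-5 + ((-(-1 - 1*(-2)))*(-14 + 1))*1 = -5 + (-(-1 + 2)*(-13))*1 = -5 + (-1*1*(-13))*1 = -5 - 1*(-13)*1 = -5 + 13*1 = -5 + 13 = 8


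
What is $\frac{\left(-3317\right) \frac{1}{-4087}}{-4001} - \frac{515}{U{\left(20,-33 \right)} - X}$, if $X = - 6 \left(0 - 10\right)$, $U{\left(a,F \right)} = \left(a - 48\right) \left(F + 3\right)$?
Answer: $- \frac{1684782413}{2550925572} \approx -0.66046$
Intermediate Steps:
$U{\left(a,F \right)} = \left(-48 + a\right) \left(3 + F\right)$
$X = 60$ ($X = \left(-6\right) \left(-10\right) = 60$)
$\frac{\left(-3317\right) \frac{1}{-4087}}{-4001} - \frac{515}{U{\left(20,-33 \right)} - X} = \frac{\left(-3317\right) \frac{1}{-4087}}{-4001} - \frac{515}{\left(-144 - -1584 + 3 \cdot 20 - 660\right) - 60} = \left(-3317\right) \left(- \frac{1}{4087}\right) \left(- \frac{1}{4001}\right) - \frac{515}{\left(-144 + 1584 + 60 - 660\right) - 60} = \frac{3317}{4087} \left(- \frac{1}{4001}\right) - \frac{515}{840 - 60} = - \frac{3317}{16352087} - \frac{515}{780} = - \frac{3317}{16352087} - \frac{103}{156} = - \frac{1684782413}{2550925572}$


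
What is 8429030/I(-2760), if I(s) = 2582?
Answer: 4214515/1291 ≈ 3264.5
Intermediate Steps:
8429030/I(-2760) = 8429030/2582 = 8429030*(1/2582) = 4214515/1291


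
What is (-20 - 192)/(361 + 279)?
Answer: -53/160 ≈ -0.33125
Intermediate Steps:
(-20 - 192)/(361 + 279) = -212/640 = -212*1/640 = -53/160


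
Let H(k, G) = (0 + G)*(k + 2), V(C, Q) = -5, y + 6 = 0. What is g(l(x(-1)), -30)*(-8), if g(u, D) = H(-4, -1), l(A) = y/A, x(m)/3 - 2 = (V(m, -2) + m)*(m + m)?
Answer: -16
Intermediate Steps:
y = -6 (y = -6 + 0 = -6)
H(k, G) = G*(2 + k)
x(m) = 6 + 6*m*(-5 + m) (x(m) = 6 + 3*((-5 + m)*(m + m)) = 6 + 3*((-5 + m)*(2*m)) = 6 + 3*(2*m*(-5 + m)) = 6 + 6*m*(-5 + m))
l(A) = -6/A
g(u, D) = 2 (g(u, D) = -(2 - 4) = -1*(-2) = 2)
g(l(x(-1)), -30)*(-8) = 2*(-8) = -16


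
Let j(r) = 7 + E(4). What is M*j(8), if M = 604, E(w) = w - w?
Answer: 4228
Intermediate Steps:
E(w) = 0
j(r) = 7 (j(r) = 7 + 0 = 7)
M*j(8) = 604*7 = 4228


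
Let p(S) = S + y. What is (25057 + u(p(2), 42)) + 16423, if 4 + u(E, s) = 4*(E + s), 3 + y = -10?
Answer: 41600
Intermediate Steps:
y = -13 (y = -3 - 10 = -13)
p(S) = -13 + S (p(S) = S - 13 = -13 + S)
u(E, s) = -4 + 4*E + 4*s (u(E, s) = -4 + 4*(E + s) = -4 + (4*E + 4*s) = -4 + 4*E + 4*s)
(25057 + u(p(2), 42)) + 16423 = (25057 + (-4 + 4*(-13 + 2) + 4*42)) + 16423 = (25057 + (-4 + 4*(-11) + 168)) + 16423 = (25057 + (-4 - 44 + 168)) + 16423 = (25057 + 120) + 16423 = 25177 + 16423 = 41600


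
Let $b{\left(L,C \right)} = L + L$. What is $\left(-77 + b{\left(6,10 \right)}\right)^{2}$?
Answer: $4225$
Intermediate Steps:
$b{\left(L,C \right)} = 2 L$
$\left(-77 + b{\left(6,10 \right)}\right)^{2} = \left(-77 + 2 \cdot 6\right)^{2} = \left(-77 + 12\right)^{2} = \left(-65\right)^{2} = 4225$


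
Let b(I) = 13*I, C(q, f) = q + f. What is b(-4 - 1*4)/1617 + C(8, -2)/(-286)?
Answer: -163/1911 ≈ -0.085296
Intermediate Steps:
C(q, f) = f + q
b(-4 - 1*4)/1617 + C(8, -2)/(-286) = (13*(-4 - 1*4))/1617 + (-2 + 8)/(-286) = (13*(-4 - 4))*(1/1617) + 6*(-1/286) = (13*(-8))*(1/1617) - 3/143 = -104*1/1617 - 3/143 = -104/1617 - 3/143 = -163/1911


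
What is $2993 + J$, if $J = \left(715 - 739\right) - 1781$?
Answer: $1188$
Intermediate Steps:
$J = -1805$ ($J = -24 - 1781 = -1805$)
$2993 + J = 2993 - 1805 = 1188$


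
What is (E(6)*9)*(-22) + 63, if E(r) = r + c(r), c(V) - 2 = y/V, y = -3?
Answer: -1422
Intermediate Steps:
c(V) = 2 - 3/V
E(r) = 2 + r - 3/r (E(r) = r + (2 - 3/r) = 2 + r - 3/r)
(E(6)*9)*(-22) + 63 = ((2 + 6 - 3/6)*9)*(-22) + 63 = ((2 + 6 - 3*1/6)*9)*(-22) + 63 = ((2 + 6 - 1/2)*9)*(-22) + 63 = ((15/2)*9)*(-22) + 63 = (135/2)*(-22) + 63 = -1485 + 63 = -1422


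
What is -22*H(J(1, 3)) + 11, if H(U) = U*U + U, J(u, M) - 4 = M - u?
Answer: -913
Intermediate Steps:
J(u, M) = 4 + M - u (J(u, M) = 4 + (M - u) = 4 + M - u)
H(U) = U + U² (H(U) = U² + U = U + U²)
-22*H(J(1, 3)) + 11 = -22*(4 + 3 - 1*1)*(1 + (4 + 3 - 1*1)) + 11 = -22*(4 + 3 - 1)*(1 + (4 + 3 - 1)) + 11 = -132*(1 + 6) + 11 = -132*7 + 11 = -22*42 + 11 = -924 + 11 = -913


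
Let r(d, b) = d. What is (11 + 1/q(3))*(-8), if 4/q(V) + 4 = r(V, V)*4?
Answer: -104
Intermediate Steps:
q(V) = 4/(-4 + 4*V) (q(V) = 4/(-4 + V*4) = 4/(-4 + 4*V))
(11 + 1/q(3))*(-8) = (11 + 1/(1/(-1 + 3)))*(-8) = (11 + 1/(1/2))*(-8) = (11 + 2)*(-8) = 13*(-8) = -104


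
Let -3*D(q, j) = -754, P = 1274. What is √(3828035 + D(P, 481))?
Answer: √34454577/3 ≈ 1956.6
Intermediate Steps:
D(q, j) = 754/3 (D(q, j) = -⅓*(-754) = 754/3)
√(3828035 + D(P, 481)) = √(3828035 + 754/3) = √(11484859/3) = √34454577/3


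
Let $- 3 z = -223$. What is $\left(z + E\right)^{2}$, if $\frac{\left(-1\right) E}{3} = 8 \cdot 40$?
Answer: $\frac{7059649}{9} \approx 7.8441 \cdot 10^{5}$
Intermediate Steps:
$z = \frac{223}{3}$ ($z = \left(- \frac{1}{3}\right) \left(-223\right) = \frac{223}{3} \approx 74.333$)
$E = -960$ ($E = - 3 \cdot 8 \cdot 40 = \left(-3\right) 320 = -960$)
$\left(z + E\right)^{2} = \left(\frac{223}{3} - 960\right)^{2} = \left(- \frac{2657}{3}\right)^{2} = \frac{7059649}{9}$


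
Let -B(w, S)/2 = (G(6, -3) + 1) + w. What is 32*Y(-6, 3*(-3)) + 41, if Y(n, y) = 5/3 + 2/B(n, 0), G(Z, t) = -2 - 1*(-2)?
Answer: 1511/15 ≈ 100.73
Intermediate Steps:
G(Z, t) = 0 (G(Z, t) = -2 + 2 = 0)
B(w, S) = -2 - 2*w (B(w, S) = -2*((0 + 1) + w) = -2*(1 + w) = -2 - 2*w)
Y(n, y) = 5/3 + 2/(-2 - 2*n)
32*Y(-6, 3*(-3)) + 41 = 32*((2 + 5*(-6))/(3*(1 - 6))) + 41 = 32*((⅓)*(2 - 30)/(-5)) + 41 = 32*((⅓)*(-⅕)*(-28)) + 41 = 32*(28/15) + 41 = 896/15 + 41 = 1511/15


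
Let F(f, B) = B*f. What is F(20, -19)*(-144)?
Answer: 54720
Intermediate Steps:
F(20, -19)*(-144) = -19*20*(-144) = -380*(-144) = 54720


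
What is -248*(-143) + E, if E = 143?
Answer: 35607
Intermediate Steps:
-248*(-143) + E = -248*(-143) + 143 = 35464 + 143 = 35607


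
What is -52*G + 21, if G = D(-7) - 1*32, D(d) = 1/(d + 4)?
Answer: 5107/3 ≈ 1702.3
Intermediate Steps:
D(d) = 1/(4 + d)
G = -97/3 (G = 1/(4 - 7) - 1*32 = 1/(-3) - 32 = -1/3 - 32 = -97/3 ≈ -32.333)
-52*G + 21 = -52*(-97/3) + 21 = 5044/3 + 21 = 5107/3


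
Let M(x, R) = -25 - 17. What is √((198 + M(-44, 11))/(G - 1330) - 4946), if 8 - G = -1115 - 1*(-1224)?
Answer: I*√125042582/159 ≈ 70.329*I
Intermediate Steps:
G = -101 (G = 8 - (-1115 - 1*(-1224)) = 8 - (-1115 + 1224) = 8 - 1*109 = 8 - 109 = -101)
M(x, R) = -42
√((198 + M(-44, 11))/(G - 1330) - 4946) = √((198 - 42)/(-101 - 1330) - 4946) = √(156/(-1431) - 4946) = √(156*(-1/1431) - 4946) = √(-52/477 - 4946) = √(-2359294/477) = I*√125042582/159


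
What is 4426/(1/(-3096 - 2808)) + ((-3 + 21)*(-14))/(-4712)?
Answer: -30782440449/1178 ≈ -2.6131e+7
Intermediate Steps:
4426/(1/(-3096 - 2808)) + ((-3 + 21)*(-14))/(-4712) = 4426/(1/(-5904)) + (18*(-14))*(-1/4712) = 4426/(-1/5904) - 252*(-1/4712) = 4426*(-5904) + 63/1178 = -26131104 + 63/1178 = -30782440449/1178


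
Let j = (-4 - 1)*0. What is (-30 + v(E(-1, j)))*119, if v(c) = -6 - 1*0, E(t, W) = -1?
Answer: -4284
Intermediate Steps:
j = 0 (j = -5*0 = 0)
v(c) = -6 (v(c) = -6 + 0 = -6)
(-30 + v(E(-1, j)))*119 = (-30 - 6)*119 = -36*119 = -4284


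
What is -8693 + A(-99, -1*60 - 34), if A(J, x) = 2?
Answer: -8691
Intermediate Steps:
-8693 + A(-99, -1*60 - 34) = -8693 + 2 = -8691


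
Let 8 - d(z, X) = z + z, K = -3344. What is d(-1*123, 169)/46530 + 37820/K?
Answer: -19987673/1768140 ≈ -11.304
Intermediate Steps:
d(z, X) = 8 - 2*z (d(z, X) = 8 - (z + z) = 8 - 2*z)
d(-1*123, 169)/46530 + 37820/K = (8 - (-2)*123)/46530 + 37820/(-3344) = (8 - 2*(-123))*(1/46530) + 37820*(-1/3344) = (8 + 246)*(1/46530) - 9455/836 = 254*(1/46530) - 9455/836 = 127/23265 - 9455/836 = -19987673/1768140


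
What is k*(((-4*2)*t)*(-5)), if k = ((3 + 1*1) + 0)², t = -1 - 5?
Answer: -3840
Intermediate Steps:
t = -6
k = 16 (k = ((3 + 1) + 0)² = (4 + 0)² = 4² = 16)
k*(((-4*2)*t)*(-5)) = 16*((-4*2*(-6))*(-5)) = 16*(-8*(-6)*(-5)) = 16*(48*(-5)) = 16*(-240) = -3840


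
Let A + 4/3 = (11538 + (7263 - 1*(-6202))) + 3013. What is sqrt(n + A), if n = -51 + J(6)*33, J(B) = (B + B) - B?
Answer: sqrt(253455)/3 ≈ 167.81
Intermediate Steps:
A = 84044/3 (A = -4/3 + ((11538 + (7263 - 1*(-6202))) + 3013) = -4/3 + ((11538 + (7263 + 6202)) + 3013) = -4/3 + ((11538 + 13465) + 3013) = -4/3 + (25003 + 3013) = -4/3 + 28016 = 84044/3 ≈ 28015.)
J(B) = B (J(B) = 2*B - B = B)
n = 147 (n = -51 + 6*33 = -51 + 198 = 147)
sqrt(n + A) = sqrt(147 + 84044/3) = sqrt(84485/3) = sqrt(253455)/3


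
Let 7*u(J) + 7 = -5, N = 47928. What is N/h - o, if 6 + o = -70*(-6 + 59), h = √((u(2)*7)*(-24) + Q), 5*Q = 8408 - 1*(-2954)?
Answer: 3716 + 23964*√64010/6401 ≈ 4663.2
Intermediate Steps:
Q = 11362/5 (Q = (8408 - 1*(-2954))/5 = (8408 + 2954)/5 = (⅕)*11362 = 11362/5 ≈ 2272.4)
u(J) = -12/7 (u(J) = -1 + (⅐)*(-5) = -1 - 5/7 = -12/7)
h = √64010/5 (h = √(-12/7*7*(-24) + 11362/5) = √(-12*(-24) + 11362/5) = √(288 + 11362/5) = √(12802/5) = √64010/5 ≈ 50.600)
o = -3716 (o = -6 - 70*(-6 + 59) = -6 - 70*53 = -6 - 3710 = -3716)
N/h - o = 47928/((√64010/5)) - 1*(-3716) = 47928*(√64010/12802) + 3716 = 23964*√64010/6401 + 3716 = 3716 + 23964*√64010/6401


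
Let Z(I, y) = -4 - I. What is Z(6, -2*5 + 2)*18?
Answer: -180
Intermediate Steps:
Z(6, -2*5 + 2)*18 = (-4 - 1*6)*18 = (-4 - 6)*18 = -10*18 = -180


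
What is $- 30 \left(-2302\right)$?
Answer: $69060$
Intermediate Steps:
$- 30 \left(-2302\right) = \left(-1\right) \left(-69060\right) = 69060$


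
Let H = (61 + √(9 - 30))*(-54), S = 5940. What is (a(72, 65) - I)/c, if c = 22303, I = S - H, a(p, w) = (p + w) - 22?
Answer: -9119/22303 - 54*I*√21/22303 ≈ -0.40887 - 0.011095*I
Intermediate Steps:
a(p, w) = -22 + p + w
H = -3294 - 54*I*√21 (H = (61 + √(-21))*(-54) = (61 + I*√21)*(-54) = -3294 - 54*I*√21 ≈ -3294.0 - 247.46*I)
I = 9234 + 54*I*√21 (I = 5940 - (-3294 - 54*I*√21) = 5940 + (3294 + 54*I*√21) = 9234 + 54*I*√21 ≈ 9234.0 + 247.46*I)
(a(72, 65) - I)/c = ((-22 + 72 + 65) - (9234 + 54*I*√21))/22303 = (115 + (-9234 - 54*I*√21))*(1/22303) = (-9119 - 54*I*√21)*(1/22303) = -9119/22303 - 54*I*√21/22303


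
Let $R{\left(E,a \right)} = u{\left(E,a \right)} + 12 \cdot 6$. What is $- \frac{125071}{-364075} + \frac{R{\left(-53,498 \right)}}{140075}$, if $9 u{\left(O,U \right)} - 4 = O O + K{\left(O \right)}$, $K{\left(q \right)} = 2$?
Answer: $\frac{6357386986}{18359210025} \approx 0.34628$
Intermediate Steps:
$u{\left(O,U \right)} = \frac{2}{3} + \frac{O^{2}}{9}$ ($u{\left(O,U \right)} = \frac{4}{9} + \frac{O O + 2}{9} = \frac{4}{9} + \frac{O^{2} + 2}{9} = \frac{4}{9} + \frac{2 + O^{2}}{9} = \frac{4}{9} + \left(\frac{2}{9} + \frac{O^{2}}{9}\right) = \frac{2}{3} + \frac{O^{2}}{9}$)
$R{\left(E,a \right)} = \frac{218}{3} + \frac{E^{2}}{9}$ ($R{\left(E,a \right)} = \left(\frac{2}{3} + \frac{E^{2}}{9}\right) + 12 \cdot 6 = \left(\frac{2}{3} + \frac{E^{2}}{9}\right) + 72 = \frac{218}{3} + \frac{E^{2}}{9}$)
$- \frac{125071}{-364075} + \frac{R{\left(-53,498 \right)}}{140075} = - \frac{125071}{-364075} + \frac{\frac{218}{3} + \frac{\left(-53\right)^{2}}{9}}{140075} = \left(-125071\right) \left(- \frac{1}{364075}\right) + \left(\frac{218}{3} + \frac{1}{9} \cdot 2809\right) \frac{1}{140075} = \frac{125071}{364075} + \left(\frac{218}{3} + \frac{2809}{9}\right) \frac{1}{140075} = \frac{125071}{364075} + \frac{3463}{9} \cdot \frac{1}{140075} = \frac{125071}{364075} + \frac{3463}{1260675} = \frac{6357386986}{18359210025}$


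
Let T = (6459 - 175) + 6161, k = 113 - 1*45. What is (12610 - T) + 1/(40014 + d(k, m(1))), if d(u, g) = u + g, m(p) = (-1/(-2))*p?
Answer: 13227227/80165 ≈ 165.00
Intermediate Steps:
k = 68 (k = 113 - 45 = 68)
T = 12445 (T = 6284 + 6161 = 12445)
m(p) = p/2 (m(p) = (-1*(-½))*p = p/2)
d(u, g) = g + u
(12610 - T) + 1/(40014 + d(k, m(1))) = (12610 - 1*12445) + 1/(40014 + ((½)*1 + 68)) = (12610 - 12445) + 1/(40014 + (½ + 68)) = 165 + 1/(40014 + 137/2) = 165 + 1/(80165/2) = 165 + 2/80165 = 13227227/80165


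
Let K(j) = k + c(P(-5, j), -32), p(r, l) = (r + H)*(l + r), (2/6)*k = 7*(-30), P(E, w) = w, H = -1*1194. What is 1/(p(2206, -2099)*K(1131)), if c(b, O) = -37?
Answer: -1/72225428 ≈ -1.3846e-8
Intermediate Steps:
H = -1194
k = -630 (k = 3*(7*(-30)) = 3*(-210) = -630)
p(r, l) = (-1194 + r)*(l + r) (p(r, l) = (r - 1194)*(l + r) = (-1194 + r)*(l + r))
K(j) = -667 (K(j) = -630 - 37 = -667)
1/(p(2206, -2099)*K(1131)) = 1/(2206**2 - 1194*(-2099) - 1194*2206 - 2099*2206*(-667)) = -1/667/(4866436 + 2506206 - 2633964 - 4630394) = -1/667/108284 = (1/108284)*(-1/667) = -1/72225428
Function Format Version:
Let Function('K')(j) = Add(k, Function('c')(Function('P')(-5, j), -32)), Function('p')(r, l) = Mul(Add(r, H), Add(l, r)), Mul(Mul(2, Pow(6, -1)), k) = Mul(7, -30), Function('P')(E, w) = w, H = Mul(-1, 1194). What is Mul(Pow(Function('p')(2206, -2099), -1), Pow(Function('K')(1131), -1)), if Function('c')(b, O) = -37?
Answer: Rational(-1, 72225428) ≈ -1.3846e-8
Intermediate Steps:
H = -1194
k = -630 (k = Mul(3, Mul(7, -30)) = Mul(3, -210) = -630)
Function('p')(r, l) = Mul(Add(-1194, r), Add(l, r)) (Function('p')(r, l) = Mul(Add(r, -1194), Add(l, r)) = Mul(Add(-1194, r), Add(l, r)))
Function('K')(j) = -667 (Function('K')(j) = Add(-630, -37) = -667)
Mul(Pow(Function('p')(2206, -2099), -1), Pow(Function('K')(1131), -1)) = Mul(Pow(Add(Pow(2206, 2), Mul(-1194, -2099), Mul(-1194, 2206), Mul(-2099, 2206)), -1), Pow(-667, -1)) = Mul(Pow(Add(4866436, 2506206, -2633964, -4630394), -1), Rational(-1, 667)) = Mul(Pow(108284, -1), Rational(-1, 667)) = Mul(Rational(1, 108284), Rational(-1, 667)) = Rational(-1, 72225428)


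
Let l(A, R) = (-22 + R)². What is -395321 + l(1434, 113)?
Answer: -387040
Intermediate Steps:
-395321 + l(1434, 113) = -395321 + (-22 + 113)² = -395321 + 91² = -395321 + 8281 = -387040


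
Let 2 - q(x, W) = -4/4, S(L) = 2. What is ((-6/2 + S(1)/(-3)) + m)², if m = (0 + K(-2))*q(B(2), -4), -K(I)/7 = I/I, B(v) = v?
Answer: 5476/9 ≈ 608.44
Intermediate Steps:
q(x, W) = 3 (q(x, W) = 2 - (-4)/4 = 2 - 1*(-1) = 2 + 1 = 3)
K(I) = -7 (K(I) = -7*I/I = -7*1 = -7)
m = -21 (m = (0 - 7)*3 = -7*3 = -21)
((-6/2 + S(1)/(-3)) + m)² = ((-6/2 + 2/(-3)) - 21)² = ((-6*½ + 2*(-⅓)) - 21)² = ((-3 - ⅔) - 21)² = (-11/3 - 21)² = (-74/3)² = 5476/9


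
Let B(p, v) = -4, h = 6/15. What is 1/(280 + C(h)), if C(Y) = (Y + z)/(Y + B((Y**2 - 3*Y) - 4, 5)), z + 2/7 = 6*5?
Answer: 63/17113 ≈ 0.0036814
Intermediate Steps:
h = 2/5 (h = 6*(1/15) = 2/5 ≈ 0.40000)
z = 208/7 (z = -2/7 + 6*5 = -2/7 + 30 = 208/7 ≈ 29.714)
C(Y) = (208/7 + Y)/(-4 + Y) (C(Y) = (Y + 208/7)/(Y - 4) = (208/7 + Y)/(-4 + Y))
1/(280 + C(h)) = 1/(280 + (208/7 + 2/5)/(-4 + 2/5)) = 1/(280 + (1054/35)/(-18/5)) = 1/(280 - 5/18*1054/35) = 1/(280 - 527/63) = 1/(17113/63) = 63/17113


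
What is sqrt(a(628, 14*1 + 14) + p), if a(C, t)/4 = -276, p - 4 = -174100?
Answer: 20*I*sqrt(438) ≈ 418.57*I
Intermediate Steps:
p = -174096 (p = 4 - 174100 = -174096)
a(C, t) = -1104 (a(C, t) = 4*(-276) = -1104)
sqrt(a(628, 14*1 + 14) + p) = sqrt(-1104 - 174096) = sqrt(-175200) = 20*I*sqrt(438)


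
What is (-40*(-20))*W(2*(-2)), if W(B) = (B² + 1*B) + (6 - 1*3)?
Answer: 12000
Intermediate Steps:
W(B) = 3 + B + B² (W(B) = (B² + B) + (6 - 3) = (B + B²) + 3 = 3 + B + B²)
(-40*(-20))*W(2*(-2)) = (-40*(-20))*(3 + 2*(-2) + (2*(-2))²) = 800*(3 - 4 + (-4)²) = 800*(3 - 4 + 16) = 800*15 = 12000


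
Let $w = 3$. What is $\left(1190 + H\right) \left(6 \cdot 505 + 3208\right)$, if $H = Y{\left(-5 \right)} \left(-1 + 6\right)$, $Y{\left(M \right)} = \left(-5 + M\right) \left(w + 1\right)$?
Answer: $6175620$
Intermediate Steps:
$Y{\left(M \right)} = -20 + 4 M$ ($Y{\left(M \right)} = \left(-5 + M\right) \left(3 + 1\right) = \left(-5 + M\right) 4 = -20 + 4 M$)
$H = -200$ ($H = \left(-20 + 4 \left(-5\right)\right) \left(-1 + 6\right) = \left(-20 - 20\right) 5 = \left(-40\right) 5 = -200$)
$\left(1190 + H\right) \left(6 \cdot 505 + 3208\right) = \left(1190 - 200\right) \left(6 \cdot 505 + 3208\right) = 990 \left(3030 + 3208\right) = 990 \cdot 6238 = 6175620$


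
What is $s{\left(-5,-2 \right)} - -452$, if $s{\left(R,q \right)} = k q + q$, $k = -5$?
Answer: $460$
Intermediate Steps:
$s{\left(R,q \right)} = - 4 q$ ($s{\left(R,q \right)} = - 5 q + q = - 4 q$)
$s{\left(-5,-2 \right)} - -452 = \left(-4\right) \left(-2\right) - -452 = 8 + 452 = 460$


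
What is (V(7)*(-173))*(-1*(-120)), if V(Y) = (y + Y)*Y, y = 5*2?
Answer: -2470440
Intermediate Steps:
y = 10
V(Y) = Y*(10 + Y) (V(Y) = (10 + Y)*Y = Y*(10 + Y))
(V(7)*(-173))*(-1*(-120)) = ((7*(10 + 7))*(-173))*(-1*(-120)) = ((7*17)*(-173))*120 = (119*(-173))*120 = -20587*120 = -2470440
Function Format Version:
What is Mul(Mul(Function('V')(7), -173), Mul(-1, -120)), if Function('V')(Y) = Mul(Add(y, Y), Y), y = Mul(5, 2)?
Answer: -2470440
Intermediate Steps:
y = 10
Function('V')(Y) = Mul(Y, Add(10, Y)) (Function('V')(Y) = Mul(Add(10, Y), Y) = Mul(Y, Add(10, Y)))
Mul(Mul(Function('V')(7), -173), Mul(-1, -120)) = Mul(Mul(Mul(7, Add(10, 7)), -173), Mul(-1, -120)) = Mul(Mul(Mul(7, 17), -173), 120) = Mul(Mul(119, -173), 120) = Mul(-20587, 120) = -2470440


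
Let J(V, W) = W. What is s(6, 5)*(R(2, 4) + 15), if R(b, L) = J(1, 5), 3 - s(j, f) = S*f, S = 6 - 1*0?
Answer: -540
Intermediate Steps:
S = 6 (S = 6 + 0 = 6)
s(j, f) = 3 - 6*f
R(b, L) = 5
s(6, 5)*(R(2, 4) + 15) = (3 - 6*5)*(5 + 15) = (3 - 30)*20 = -27*20 = -540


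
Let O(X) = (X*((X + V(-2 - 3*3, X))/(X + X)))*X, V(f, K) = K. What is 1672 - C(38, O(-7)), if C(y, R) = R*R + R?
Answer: -778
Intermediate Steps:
O(X) = X**2 (O(X) = (X*((X + X)/(X + X)))*X = (X*((2*X)/((2*X))))*X = (X*((2*X)*(1/(2*X))))*X = (X*1)*X = X*X = X**2)
C(y, R) = R + R**2 (C(y, R) = R**2 + R = R + R**2)
1672 - C(38, O(-7)) = 1672 - (-7)**2*(1 + (-7)**2) = 1672 - 49*(1 + 49) = 1672 - 49*50 = 1672 - 1*2450 = 1672 - 2450 = -778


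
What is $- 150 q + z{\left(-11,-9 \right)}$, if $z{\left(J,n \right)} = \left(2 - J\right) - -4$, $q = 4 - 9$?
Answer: $767$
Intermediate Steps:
$q = -5$ ($q = 4 - 9 = -5$)
$z{\left(J,n \right)} = 6 - J$ ($z{\left(J,n \right)} = \left(2 - J\right) + 4 = 6 - J$)
$- 150 q + z{\left(-11,-9 \right)} = \left(-150\right) \left(-5\right) + \left(6 - -11\right) = 750 + \left(6 + 11\right) = 750 + 17 = 767$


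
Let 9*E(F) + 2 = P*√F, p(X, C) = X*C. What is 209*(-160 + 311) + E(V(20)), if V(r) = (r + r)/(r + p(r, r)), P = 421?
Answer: 284029/9 + 421*√42/189 ≈ 31573.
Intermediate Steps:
p(X, C) = C*X
V(r) = 2*r/(r + r²) (V(r) = (r + r)/(r + r*r) = (2*r)/(r + r²) = 2*r/(r + r²))
E(F) = -2/9 + 421*√F/9 (E(F) = -2/9 + (421*√F)/9 = -2/9 + 421*√F/9)
209*(-160 + 311) + E(V(20)) = 209*(-160 + 311) + (-2/9 + 421*√(2/(1 + 20))/9) = 209*151 + (-2/9 + 421*√(2/21)/9) = 31559 + (-2/9 + 421*√(2*(1/21))/9) = 31559 + (-2/9 + 421*√(2/21)/9) = 31559 + (-2/9 + 421*(√42/21)/9) = 31559 + (-2/9 + 421*√42/189) = 284029/9 + 421*√42/189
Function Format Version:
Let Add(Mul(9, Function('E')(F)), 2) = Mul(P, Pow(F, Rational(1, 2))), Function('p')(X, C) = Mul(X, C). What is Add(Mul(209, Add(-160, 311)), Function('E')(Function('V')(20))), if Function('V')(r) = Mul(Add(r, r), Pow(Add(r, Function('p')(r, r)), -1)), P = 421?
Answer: Add(Rational(284029, 9), Mul(Rational(421, 189), Pow(42, Rational(1, 2)))) ≈ 31573.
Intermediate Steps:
Function('p')(X, C) = Mul(C, X)
Function('V')(r) = Mul(2, r, Pow(Add(r, Pow(r, 2)), -1)) (Function('V')(r) = Mul(Add(r, r), Pow(Add(r, Mul(r, r)), -1)) = Mul(Mul(2, r), Pow(Add(r, Pow(r, 2)), -1)) = Mul(2, r, Pow(Add(r, Pow(r, 2)), -1)))
Function('E')(F) = Add(Rational(-2, 9), Mul(Rational(421, 9), Pow(F, Rational(1, 2)))) (Function('E')(F) = Add(Rational(-2, 9), Mul(Rational(1, 9), Mul(421, Pow(F, Rational(1, 2))))) = Add(Rational(-2, 9), Mul(Rational(421, 9), Pow(F, Rational(1, 2)))))
Add(Mul(209, Add(-160, 311)), Function('E')(Function('V')(20))) = Add(Mul(209, Add(-160, 311)), Add(Rational(-2, 9), Mul(Rational(421, 9), Pow(Mul(2, Pow(Add(1, 20), -1)), Rational(1, 2))))) = Add(Mul(209, 151), Add(Rational(-2, 9), Mul(Rational(421, 9), Pow(Mul(2, Pow(21, -1)), Rational(1, 2))))) = Add(31559, Add(Rational(-2, 9), Mul(Rational(421, 9), Pow(Mul(2, Rational(1, 21)), Rational(1, 2))))) = Add(31559, Add(Rational(-2, 9), Mul(Rational(421, 9), Pow(Rational(2, 21), Rational(1, 2))))) = Add(31559, Add(Rational(-2, 9), Mul(Rational(421, 9), Mul(Rational(1, 21), Pow(42, Rational(1, 2)))))) = Add(31559, Add(Rational(-2, 9), Mul(Rational(421, 189), Pow(42, Rational(1, 2))))) = Add(Rational(284029, 9), Mul(Rational(421, 189), Pow(42, Rational(1, 2))))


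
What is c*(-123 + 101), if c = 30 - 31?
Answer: 22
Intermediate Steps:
c = -1
c*(-123 + 101) = -(-123 + 101) = -1*(-22) = 22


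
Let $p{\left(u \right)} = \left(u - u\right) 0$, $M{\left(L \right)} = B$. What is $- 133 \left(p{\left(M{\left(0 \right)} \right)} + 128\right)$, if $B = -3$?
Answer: $-17024$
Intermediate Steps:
$M{\left(L \right)} = -3$
$p{\left(u \right)} = 0$ ($p{\left(u \right)} = 0 \cdot 0 = 0$)
$- 133 \left(p{\left(M{\left(0 \right)} \right)} + 128\right) = - 133 \left(0 + 128\right) = \left(-133\right) 128 = -17024$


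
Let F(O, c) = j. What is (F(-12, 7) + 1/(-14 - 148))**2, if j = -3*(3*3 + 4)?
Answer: 39929761/26244 ≈ 1521.5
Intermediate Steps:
j = -39 (j = -3*(9 + 4) = -3*13 = -1*39 = -39)
F(O, c) = -39
(F(-12, 7) + 1/(-14 - 148))**2 = (-39 + 1/(-14 - 148))**2 = (-39 + 1/(-162))**2 = (-39 - 1/162)**2 = (-6319/162)**2 = 39929761/26244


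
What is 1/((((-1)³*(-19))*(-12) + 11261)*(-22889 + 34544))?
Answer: 1/128589615 ≈ 7.7767e-9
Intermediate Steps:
1/((((-1)³*(-19))*(-12) + 11261)*(-22889 + 34544)) = 1/((-1*(-19)*(-12) + 11261)*11655) = 1/((19*(-12) + 11261)*11655) = 1/((-228 + 11261)*11655) = 1/(11033*11655) = 1/128589615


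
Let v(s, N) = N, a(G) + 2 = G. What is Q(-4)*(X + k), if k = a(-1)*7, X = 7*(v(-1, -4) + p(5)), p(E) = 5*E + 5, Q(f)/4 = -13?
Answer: -8372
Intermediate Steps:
a(G) = -2 + G
Q(f) = -52 (Q(f) = 4*(-13) = -52)
p(E) = 5 + 5*E
X = 182 (X = 7*(-4 + (5 + 5*5)) = 7*(-4 + (5 + 25)) = 7*(-4 + 30) = 7*26 = 182)
k = -21 (k = (-2 - 1)*7 = -3*7 = -21)
Q(-4)*(X + k) = -52*(182 - 21) = -52*161 = -8372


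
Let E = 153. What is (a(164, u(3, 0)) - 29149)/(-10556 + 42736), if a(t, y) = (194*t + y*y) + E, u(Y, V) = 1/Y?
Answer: 25381/289620 ≈ 0.087636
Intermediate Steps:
a(t, y) = 153 + y**2 + 194*t (a(t, y) = (194*t + y*y) + 153 = (194*t + y**2) + 153 = (y**2 + 194*t) + 153 = 153 + y**2 + 194*t)
(a(164, u(3, 0)) - 29149)/(-10556 + 42736) = ((153 + (1/3)**2 + 194*164) - 29149)/(-10556 + 42736) = ((153 + (1/3)**2 + 31816) - 29149)/32180 = ((153 + 1/9 + 31816) - 29149)*(1/32180) = (287722/9 - 29149)*(1/32180) = (25381/9)*(1/32180) = 25381/289620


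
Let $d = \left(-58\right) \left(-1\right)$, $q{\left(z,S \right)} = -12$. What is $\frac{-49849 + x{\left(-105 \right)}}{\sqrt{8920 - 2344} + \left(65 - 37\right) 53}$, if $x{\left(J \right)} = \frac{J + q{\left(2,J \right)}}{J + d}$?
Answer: $- \frac{434586803}{12899620} + \frac{1171393 \sqrt{411}}{12899620} \approx -31.849$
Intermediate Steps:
$d = 58$
$x{\left(J \right)} = \frac{-12 + J}{58 + J}$ ($x{\left(J \right)} = \frac{J - 12}{J + 58} = \frac{-12 + J}{58 + J}$)
$\frac{-49849 + x{\left(-105 \right)}}{\sqrt{8920 - 2344} + \left(65 - 37\right) 53} = \frac{-49849 + \frac{-12 - 105}{58 - 105}}{\sqrt{8920 - 2344} + \left(65 - 37\right) 53} = \frac{-49849 + \frac{1}{-47} \left(-117\right)}{\sqrt{6576} + 28 \cdot 53} = \frac{-49849 - - \frac{117}{47}}{4 \sqrt{411} + 1484} = \frac{-49849 + \frac{117}{47}}{1484 + 4 \sqrt{411}} = - \frac{2342786}{47 \left(1484 + 4 \sqrt{411}\right)}$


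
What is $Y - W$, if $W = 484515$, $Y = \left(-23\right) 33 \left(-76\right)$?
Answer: $-426831$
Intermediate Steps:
$Y = 57684$ ($Y = \left(-759\right) \left(-76\right) = 57684$)
$Y - W = 57684 - 484515 = -426831$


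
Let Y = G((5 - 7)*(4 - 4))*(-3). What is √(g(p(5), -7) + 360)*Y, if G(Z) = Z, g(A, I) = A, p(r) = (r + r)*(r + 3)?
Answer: 0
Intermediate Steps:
p(r) = 2*r*(3 + r) (p(r) = (2*r)*(3 + r) = 2*r*(3 + r))
Y = 0 (Y = ((5 - 7)*(4 - 4))*(-3) = -2*0*(-3) = 0*(-3) = 0)
√(g(p(5), -7) + 360)*Y = √(2*5*(3 + 5) + 360)*0 = √(2*5*8 + 360)*0 = √(80 + 360)*0 = √440*0 = (2*√110)*0 = 0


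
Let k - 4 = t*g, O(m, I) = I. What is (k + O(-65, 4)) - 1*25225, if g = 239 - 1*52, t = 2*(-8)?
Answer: -28209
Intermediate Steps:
t = -16
g = 187 (g = 239 - 52 = 187)
k = -2988 (k = 4 - 16*187 = 4 - 2992 = -2988)
(k + O(-65, 4)) - 1*25225 = (-2988 + 4) - 1*25225 = -2984 - 25225 = -28209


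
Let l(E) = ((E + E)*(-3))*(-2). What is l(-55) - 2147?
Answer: -2807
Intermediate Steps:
l(E) = 12*E (l(E) = ((2*E)*(-3))*(-2) = -6*E*(-2) = 12*E)
l(-55) - 2147 = 12*(-55) - 2147 = -660 - 2147 = -2807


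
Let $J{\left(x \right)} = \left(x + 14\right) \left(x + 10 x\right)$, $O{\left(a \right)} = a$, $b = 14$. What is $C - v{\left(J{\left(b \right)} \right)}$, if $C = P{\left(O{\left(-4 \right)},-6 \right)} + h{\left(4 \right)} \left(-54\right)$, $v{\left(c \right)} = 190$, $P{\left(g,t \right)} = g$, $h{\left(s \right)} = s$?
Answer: $-410$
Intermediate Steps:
$J{\left(x \right)} = 11 x \left(14 + x\right)$ ($J{\left(x \right)} = \left(14 + x\right) 11 x = 11 x \left(14 + x\right)$)
$C = -220$ ($C = -4 + 4 \left(-54\right) = -4 - 216 = -220$)
$C - v{\left(J{\left(b \right)} \right)} = -220 - 190 = -410$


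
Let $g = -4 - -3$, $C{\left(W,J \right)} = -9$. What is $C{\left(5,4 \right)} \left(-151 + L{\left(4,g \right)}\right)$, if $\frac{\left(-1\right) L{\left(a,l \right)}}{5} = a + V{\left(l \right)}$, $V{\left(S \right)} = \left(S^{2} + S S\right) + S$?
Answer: $1584$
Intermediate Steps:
$g = -1$ ($g = -4 + 3 = -1$)
$V{\left(S \right)} = S + 2 S^{2}$ ($V{\left(S \right)} = \left(S^{2} + S^{2}\right) + S = 2 S^{2} + S = S + 2 S^{2}$)
$L{\left(a,l \right)} = - 5 a - 5 l \left(1 + 2 l\right)$ ($L{\left(a,l \right)} = - 5 \left(a + l \left(1 + 2 l\right)\right) = - 5 a - 5 l \left(1 + 2 l\right)$)
$C{\left(5,4 \right)} \left(-151 + L{\left(4,g \right)}\right) = - 9 \left(-151 - \left(20 - 5 \left(1 + 2 \left(-1\right)\right)\right)\right) = - 9 \left(-151 - \left(20 - 5 \left(1 - 2\right)\right)\right) = - 9 \left(-151 - \left(20 - -5\right)\right) = - 9 \left(-151 - 25\right) = \left(-9\right) \left(-176\right) = 1584$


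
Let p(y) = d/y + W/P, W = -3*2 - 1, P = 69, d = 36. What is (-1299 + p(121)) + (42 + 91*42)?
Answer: 21416822/8349 ≈ 2565.2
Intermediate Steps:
W = -7 (W = -6 - 1 = -7)
p(y) = -7/69 + 36/y (p(y) = 36/y - 7/69 = -7/69 + 36/y)
(-1299 + p(121)) + (42 + 91*42) = (-1299 + (-7/69 + 36/121)) + (42 + 91*42) = (-1299 + (-7/69 + 36*(1/121))) + (42 + 3822) = (-1299 + (-7/69 + 36/121)) + 3864 = (-1299 + 1637/8349) + 3864 = -10843714/8349 + 3864 = 21416822/8349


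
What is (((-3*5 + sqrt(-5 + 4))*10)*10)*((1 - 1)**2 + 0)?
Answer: 0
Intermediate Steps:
(((-3*5 + sqrt(-5 + 4))*10)*10)*((1 - 1)**2 + 0) = (((-15 + sqrt(-1))*10)*10)*(0**2 + 0) = (((-15 + I)*10)*10)*(0 + 0) = ((-150 + 10*I)*10)*0 = (-1500 + 100*I)*0 = 0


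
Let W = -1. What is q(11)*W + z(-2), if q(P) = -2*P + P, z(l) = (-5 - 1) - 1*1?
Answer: 4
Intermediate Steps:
z(l) = -7 (z(l) = -6 - 1 = -7)
q(P) = -P
q(11)*W + z(-2) = -1*11*(-1) - 7 = -11*(-1) - 7 = 11 - 7 = 4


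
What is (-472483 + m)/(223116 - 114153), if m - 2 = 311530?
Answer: -160951/108963 ≈ -1.4771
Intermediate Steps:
m = 311532 (m = 2 + 311530 = 311532)
(-472483 + m)/(223116 - 114153) = (-472483 + 311532)/(223116 - 114153) = -160951/108963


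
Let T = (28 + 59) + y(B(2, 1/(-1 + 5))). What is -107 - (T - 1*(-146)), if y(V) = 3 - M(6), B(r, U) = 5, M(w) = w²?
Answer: -307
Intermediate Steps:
y(V) = -33 (y(V) = 3 - 1*6² = 3 - 1*36 = 3 - 36 = -33)
T = 54 (T = (28 + 59) - 33 = 87 - 33 = 54)
-107 - (T - 1*(-146)) = -107 - (54 - 1*(-146)) = -107 - (54 + 146) = -107 - 1*200 = -107 - 200 = -307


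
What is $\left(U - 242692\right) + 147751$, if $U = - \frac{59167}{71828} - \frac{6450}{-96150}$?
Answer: $- \frac{4371284434311}{46041748} \approx -94942.0$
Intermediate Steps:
$U = - \frac{34837443}{46041748}$ ($U = \left(-59167\right) \frac{1}{71828} - - \frac{43}{641} = - \frac{59167}{71828} + \frac{43}{641} = - \frac{34837443}{46041748} \approx -0.75665$)
$\left(U - 242692\right) + 147751 = \left(- \frac{34837443}{46041748} - 242692\right) + 147751 = - \frac{11173998743059}{46041748} + 147751 = - \frac{4371284434311}{46041748}$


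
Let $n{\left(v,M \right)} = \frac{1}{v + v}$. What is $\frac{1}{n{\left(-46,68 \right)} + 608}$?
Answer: $\frac{92}{55935} \approx 0.0016448$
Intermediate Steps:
$n{\left(v,M \right)} = \frac{1}{2 v}$
$\frac{1}{n{\left(-46,68 \right)} + 608} = \frac{1}{\frac{1}{2 \left(-46\right)} + 608} = \frac{1}{\frac{1}{2} \left(- \frac{1}{46}\right) + 608} = \frac{1}{- \frac{1}{92} + 608} = \frac{1}{\frac{55935}{92}} = \frac{92}{55935}$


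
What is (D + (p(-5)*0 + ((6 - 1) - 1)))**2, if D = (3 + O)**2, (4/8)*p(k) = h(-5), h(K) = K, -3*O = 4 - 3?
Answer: 10000/81 ≈ 123.46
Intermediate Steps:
O = -1/3 (O = -(4 - 3)/3 = -1/3*1 = -1/3 ≈ -0.33333)
p(k) = -10 (p(k) = 2*(-5) = -10)
D = 64/9 (D = (3 - 1/3)**2 = (8/3)**2 = 64/9 ≈ 7.1111)
(D + (p(-5)*0 + ((6 - 1) - 1)))**2 = (64/9 + (-10*0 + ((6 - 1) - 1)))**2 = (64/9 + (0 + (5 - 1)))**2 = (64/9 + (0 + 4))**2 = (64/9 + 4)**2 = (100/9)**2 = 10000/81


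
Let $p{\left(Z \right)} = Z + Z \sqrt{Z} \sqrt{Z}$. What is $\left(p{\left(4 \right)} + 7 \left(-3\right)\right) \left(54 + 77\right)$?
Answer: $-131$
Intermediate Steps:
$p{\left(Z \right)} = Z + Z^{2}$ ($p{\left(Z \right)} = Z + Z^{\frac{3}{2}} \sqrt{Z} = Z + Z^{2}$)
$\left(p{\left(4 \right)} + 7 \left(-3\right)\right) \left(54 + 77\right) = \left(4 \left(1 + 4\right) + 7 \left(-3\right)\right) \left(54 + 77\right) = \left(4 \cdot 5 - 21\right) 131 = \left(20 - 21\right) 131 = \left(-1\right) 131 = -131$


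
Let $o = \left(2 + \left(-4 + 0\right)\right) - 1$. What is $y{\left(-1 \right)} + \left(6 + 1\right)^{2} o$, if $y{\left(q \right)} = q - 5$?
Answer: $-153$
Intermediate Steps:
$y{\left(q \right)} = -5 + q$
$o = -3$ ($o = \left(2 - 4\right) - 1 = -2 - 1 = -3$)
$y{\left(-1 \right)} + \left(6 + 1\right)^{2} o = \left(-5 - 1\right) + \left(6 + 1\right)^{2} \left(-3\right) = -6 + 7^{2} \left(-3\right) = -6 + 49 \left(-3\right) = -6 - 147 = -153$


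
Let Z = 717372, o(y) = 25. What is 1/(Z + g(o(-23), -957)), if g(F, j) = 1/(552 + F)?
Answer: 577/413923645 ≈ 1.3940e-6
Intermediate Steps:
1/(Z + g(o(-23), -957)) = 1/(717372 + 1/(552 + 25)) = 1/(717372 + 1/577) = 1/(413923645/577) = 577/413923645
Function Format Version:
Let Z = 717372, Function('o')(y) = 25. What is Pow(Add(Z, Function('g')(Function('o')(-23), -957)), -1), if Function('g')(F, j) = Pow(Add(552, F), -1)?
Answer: Rational(577, 413923645) ≈ 1.3940e-6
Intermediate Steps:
Pow(Add(Z, Function('g')(Function('o')(-23), -957)), -1) = Pow(Add(717372, Pow(Add(552, 25), -1)), -1) = Pow(Add(717372, Pow(577, -1)), -1) = Pow(Add(717372, Rational(1, 577)), -1) = Pow(Rational(413923645, 577), -1) = Rational(577, 413923645)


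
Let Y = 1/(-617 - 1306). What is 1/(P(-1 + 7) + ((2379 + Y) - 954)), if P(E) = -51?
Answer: 1923/2642201 ≈ 0.00072780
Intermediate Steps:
Y = -1/1923 (Y = 1/(-1923) = -1/1923 ≈ -0.00052002)
1/(P(-1 + 7) + ((2379 + Y) - 954)) = 1/(-51 + ((2379 - 1/1923) - 954)) = 1/(-51 + (4574816/1923 - 954)) = 1/(-51 + 2740274/1923) = 1/(2642201/1923) = 1923/2642201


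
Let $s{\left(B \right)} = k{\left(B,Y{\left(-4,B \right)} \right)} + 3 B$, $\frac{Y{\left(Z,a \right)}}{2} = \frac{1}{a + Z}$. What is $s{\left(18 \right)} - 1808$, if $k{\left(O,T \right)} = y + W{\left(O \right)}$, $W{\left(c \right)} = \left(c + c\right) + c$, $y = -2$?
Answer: $-1702$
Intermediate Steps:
$W{\left(c \right)} = 3 c$ ($W{\left(c \right)} = 2 c + c = 3 c$)
$Y{\left(Z,a \right)} = \frac{2}{Z + a}$ ($Y{\left(Z,a \right)} = \frac{2}{a + Z} = \frac{2}{Z + a}$)
$k{\left(O,T \right)} = -2 + 3 O$
$s{\left(B \right)} = -2 + 6 B$ ($s{\left(B \right)} = \left(-2 + 3 B\right) + 3 B = -2 + 6 B$)
$s{\left(18 \right)} - 1808 = \left(-2 + 6 \cdot 18\right) - 1808 = \left(-2 + 108\right) - 1808 = 106 - 1808 = -1702$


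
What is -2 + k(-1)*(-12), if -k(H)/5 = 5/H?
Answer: -302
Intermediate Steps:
k(H) = -25/H
-2 + k(-1)*(-12) = -2 - 25/(-1)*(-12) = -2 - 25*(-1)*(-12) = -2 + 25*(-12) = -2 - 300 = -302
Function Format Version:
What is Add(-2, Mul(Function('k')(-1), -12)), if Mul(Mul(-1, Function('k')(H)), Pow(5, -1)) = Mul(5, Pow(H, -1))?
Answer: -302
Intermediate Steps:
Function('k')(H) = Mul(-25, Pow(H, -1)) (Function('k')(H) = Mul(-5, Mul(5, Pow(H, -1))) = Mul(-25, Pow(H, -1)))
Add(-2, Mul(Function('k')(-1), -12)) = Add(-2, Mul(Mul(-25, Pow(-1, -1)), -12)) = Add(-2, Mul(Mul(-25, -1), -12)) = Add(-2, Mul(25, -12)) = Add(-2, -300) = -302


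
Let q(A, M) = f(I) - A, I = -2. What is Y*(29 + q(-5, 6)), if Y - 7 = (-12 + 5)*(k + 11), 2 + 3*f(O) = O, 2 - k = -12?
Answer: -5488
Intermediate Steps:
k = 14 (k = 2 - 1*(-12) = 2 + 12 = 14)
f(O) = -⅔ + O/3
Y = -168 (Y = 7 + (-12 + 5)*(14 + 11) = 7 - 7*25 = 7 - 175 = -168)
q(A, M) = -4/3 - A (q(A, M) = (-⅔ + (⅓)*(-2)) - A = (-⅔ - ⅔) - A = -4/3 - A)
Y*(29 + q(-5, 6)) = -168*(29 + (-4/3 - 1*(-5))) = -168*(29 + (-4/3 + 5)) = -168*(29 + 11/3) = -168*98/3 = -5488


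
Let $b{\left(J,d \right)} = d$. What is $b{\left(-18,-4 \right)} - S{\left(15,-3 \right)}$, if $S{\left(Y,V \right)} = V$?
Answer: $-1$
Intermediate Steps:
$b{\left(-18,-4 \right)} - S{\left(15,-3 \right)} = -4 - -3 = -4 + 3 = -1$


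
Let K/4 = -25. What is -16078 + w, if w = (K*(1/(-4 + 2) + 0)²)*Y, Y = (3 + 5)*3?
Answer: -16678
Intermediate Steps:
K = -100 (K = 4*(-25) = -100)
Y = 24 (Y = 8*3 = 24)
w = -600 (w = -100*(1/(-4 + 2) + 0)²*24 = -100*(1/(-2) + 0)²*24 = -100*(-½ + 0)²*24 = -100*(-½)²*24 = -100*¼*24 = -25*24 = -600)
-16078 + w = -16078 - 600 = -16678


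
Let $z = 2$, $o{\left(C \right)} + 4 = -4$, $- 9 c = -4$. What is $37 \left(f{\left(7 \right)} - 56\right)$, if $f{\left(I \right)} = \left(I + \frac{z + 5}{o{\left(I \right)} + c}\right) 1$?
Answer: $- \frac{125615}{68} \approx -1847.3$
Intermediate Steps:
$c = \frac{4}{9}$ ($c = \left(- \frac{1}{9}\right) \left(-4\right) = \frac{4}{9} \approx 0.44444$)
$o{\left(C \right)} = -8$ ($o{\left(C \right)} = -4 - 4 = -8$)
$f{\left(I \right)} = - \frac{63}{68} + I$ ($f{\left(I \right)} = \left(I + \frac{2 + 5}{-8 + \frac{4}{9}}\right) 1 = \left(I + \frac{7}{- \frac{68}{9}}\right) 1 = \left(I + 7 \left(- \frac{9}{68}\right)\right) 1 = \left(I - \frac{63}{68}\right) 1 = \left(- \frac{63}{68} + I\right) 1 = - \frac{63}{68} + I$)
$37 \left(f{\left(7 \right)} - 56\right) = 37 \left(\left(- \frac{63}{68} + 7\right) - 56\right) = 37 \left(\frac{413}{68} - 56\right) = 37 \left(- \frac{3395}{68}\right) = - \frac{125615}{68}$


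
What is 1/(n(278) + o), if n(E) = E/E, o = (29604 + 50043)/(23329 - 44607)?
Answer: -21278/58369 ≈ -0.36454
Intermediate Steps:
o = -79647/21278 (o = 79647/(-21278) = 79647*(-1/21278) = -79647/21278 ≈ -3.7432)
n(E) = 1
1/(n(278) + o) = 1/(1 - 79647/21278) = 1/(-58369/21278) = -21278/58369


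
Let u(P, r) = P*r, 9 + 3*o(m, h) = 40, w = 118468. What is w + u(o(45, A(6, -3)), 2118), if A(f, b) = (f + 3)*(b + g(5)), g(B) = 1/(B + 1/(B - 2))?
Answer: 140354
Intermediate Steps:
g(B) = 1/(B + 1/(-2 + B))
A(f, b) = (3 + f)*(3/16 + b) (A(f, b) = (f + 3)*(b + (-2 + 5)/(1 + 5² - 2*5)) = (3 + f)*(b + 3/(1 + 25 - 10)) = (3 + f)*(b + 3/16) = (3 + f)*(3/16 + b))
o(m, h) = 31/3 (o(m, h) = -3 + (⅓)*40 = -3 + 40/3 = 31/3)
w + u(o(45, A(6, -3)), 2118) = 118468 + (31/3)*2118 = 118468 + 21886 = 140354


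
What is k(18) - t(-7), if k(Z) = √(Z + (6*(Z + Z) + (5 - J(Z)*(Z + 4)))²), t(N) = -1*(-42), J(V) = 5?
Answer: -42 + 3*√1371 ≈ 69.081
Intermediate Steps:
t(N) = 42
k(Z) = √(Z + (-15 + 7*Z)²) (k(Z) = √(Z + (6*(Z + Z) + (5 - 5*(Z + 4)))²) = √(Z + (6*(2*Z) + (5 - 5*(4 + Z)))²) = √(Z + (12*Z + (5 - (20 + 5*Z)))²) = √(Z + (12*Z + (5 + (-20 - 5*Z)))²) = √(Z + (12*Z + (-15 - 5*Z))²) = √(Z + (-15 + 7*Z)²))
k(18) - t(-7) = √(18 + (15 - 7*18)²) - 1*42 = √(18 + (15 - 126)²) - 42 = √(18 + (-111)²) - 42 = √(18 + 12321) - 42 = √12339 - 42 = 3*√1371 - 42 = -42 + 3*√1371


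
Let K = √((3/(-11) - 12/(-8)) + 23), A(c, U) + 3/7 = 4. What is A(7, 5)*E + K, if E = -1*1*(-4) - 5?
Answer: -25/7 + √11726/22 ≈ 1.3507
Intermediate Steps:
A(c, U) = 25/7 (A(c, U) = -3/7 + 4 = 25/7)
E = -1 (E = -1*(-4) - 5 = 4 - 5 = -1)
K = √11726/22 (K = √((3*(-1/11) - 12*(-⅛)) + 23) = √((-3/11 + 3/2) + 23) = √(27/22 + 23) = √(533/22) = √11726/22 ≈ 4.9221)
A(7, 5)*E + K = (25/7)*(-1) + √11726/22 = -25/7 + √11726/22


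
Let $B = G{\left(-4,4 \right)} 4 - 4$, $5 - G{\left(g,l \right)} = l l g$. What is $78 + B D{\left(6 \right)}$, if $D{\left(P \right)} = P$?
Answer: $1710$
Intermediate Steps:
$G{\left(g,l \right)} = 5 - g l^{2}$ ($G{\left(g,l \right)} = 5 - l l g = 5 - l^{2} g = 5 - g l^{2}$)
$B = 272$ ($B = \left(5 - - 4 \cdot 4^{2}\right) 4 - 4 = \left(5 - \left(-4\right) 16\right) 4 - 4 = \left(5 + 64\right) 4 - 4 = 69 \cdot 4 - 4 = 276 - 4 = 272$)
$78 + B D{\left(6 \right)} = 78 + 272 \cdot 6 = 78 + 1632 = 1710$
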